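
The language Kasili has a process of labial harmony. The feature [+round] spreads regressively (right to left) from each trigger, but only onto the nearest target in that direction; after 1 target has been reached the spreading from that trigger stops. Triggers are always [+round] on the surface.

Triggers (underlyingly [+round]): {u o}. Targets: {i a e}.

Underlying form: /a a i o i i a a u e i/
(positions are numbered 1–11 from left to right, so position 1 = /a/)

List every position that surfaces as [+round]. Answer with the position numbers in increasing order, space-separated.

From /o/ at 4 leftward: 3 /i/ → [+round]; bound reached.
From /u/ at 9 leftward: 8 /a/ → [+round]; bound reached.
Targets with no active source: positions 1 2 5 6 7 10 11 stay [-round].

3 4 8 9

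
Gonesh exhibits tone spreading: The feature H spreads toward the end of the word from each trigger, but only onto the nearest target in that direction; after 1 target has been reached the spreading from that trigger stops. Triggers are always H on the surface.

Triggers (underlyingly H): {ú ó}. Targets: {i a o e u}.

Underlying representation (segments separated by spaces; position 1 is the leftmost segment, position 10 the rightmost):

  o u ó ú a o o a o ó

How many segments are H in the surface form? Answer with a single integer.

4

From /ó/ at 3 rightward: 4 /ú/ is itself a trigger — this domain ends here.
From /ú/ at 4 rightward: 5 /a/ → H; bound reached.
From /ó/ at 10 rightward: word edge.
Targets with no active source: positions 1 2 6 7 8 9 stay [-high tone].
H positions on the surface: 3 4 5 10.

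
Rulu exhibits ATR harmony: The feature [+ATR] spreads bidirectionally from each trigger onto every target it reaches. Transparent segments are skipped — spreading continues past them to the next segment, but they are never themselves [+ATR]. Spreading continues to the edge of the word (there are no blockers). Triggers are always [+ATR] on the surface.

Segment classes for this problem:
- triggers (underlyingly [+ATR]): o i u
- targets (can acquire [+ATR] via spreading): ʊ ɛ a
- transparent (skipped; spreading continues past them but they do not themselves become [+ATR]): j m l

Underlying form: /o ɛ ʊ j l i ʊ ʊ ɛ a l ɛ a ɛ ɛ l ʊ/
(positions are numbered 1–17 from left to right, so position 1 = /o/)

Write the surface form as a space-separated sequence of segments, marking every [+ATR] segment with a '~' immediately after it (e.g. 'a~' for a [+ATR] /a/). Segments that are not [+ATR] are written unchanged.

From /o/ at 1 rightward: 2 /ɛ/ → [+ATR]; 3 /ʊ/ → [+ATR]; 4 /j/ transparent; 5 /l/ transparent; 6 /i/ is itself a trigger — this domain ends here.
From /o/ at 1 leftward: word edge.
From /i/ at 6 rightward: 7 /ʊ/ → [+ATR]; 8 /ʊ/ → [+ATR]; 9 /ɛ/ → [+ATR]; 10 /a/ → [+ATR]; 11 /l/ transparent; 12 /ɛ/ → [+ATR]; 13 /a/ → [+ATR]; 14 /ɛ/ → [+ATR]; 15 /ɛ/ → [+ATR]; 16 /l/ transparent; 17 /ʊ/ → [+ATR]; word edge.
From /i/ at 6 leftward: 5 /l/ transparent; 4 /j/ transparent; 3 /ʊ/ → [+ATR]; 2 /ɛ/ → [+ATR]; 1 /o/ is itself a trigger — this domain ends here.
[+ATR] positions on the surface: 1 2 3 6 7 8 9 10 12 13 14 15 17.

o~ ɛ~ ʊ~ j l i~ ʊ~ ʊ~ ɛ~ a~ l ɛ~ a~ ɛ~ ɛ~ l ʊ~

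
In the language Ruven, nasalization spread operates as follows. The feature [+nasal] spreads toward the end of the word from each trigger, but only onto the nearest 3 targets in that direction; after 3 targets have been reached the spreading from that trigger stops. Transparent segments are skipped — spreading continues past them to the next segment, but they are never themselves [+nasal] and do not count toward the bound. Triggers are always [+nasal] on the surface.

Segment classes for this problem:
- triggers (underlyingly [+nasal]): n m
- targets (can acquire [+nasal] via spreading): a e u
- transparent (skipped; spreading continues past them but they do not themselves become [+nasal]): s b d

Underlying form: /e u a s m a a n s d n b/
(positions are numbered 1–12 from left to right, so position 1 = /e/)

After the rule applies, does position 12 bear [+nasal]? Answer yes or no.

no

From /m/ at 5 rightward: 6 /a/ → [+nasal]; 7 /a/ → [+nasal]; 8 /n/ is itself a trigger — this domain ends here.
From /n/ at 8 rightward: 9 /s/ transparent; 10 /d/ transparent; 11 /n/ is itself a trigger — this domain ends here.
From /n/ at 11 rightward: 12 /b/ transparent; word edge.
Targets with no active source: positions 1 2 3 stay [-nasal].
[+nasal] positions on the surface: 5 6 7 8 11.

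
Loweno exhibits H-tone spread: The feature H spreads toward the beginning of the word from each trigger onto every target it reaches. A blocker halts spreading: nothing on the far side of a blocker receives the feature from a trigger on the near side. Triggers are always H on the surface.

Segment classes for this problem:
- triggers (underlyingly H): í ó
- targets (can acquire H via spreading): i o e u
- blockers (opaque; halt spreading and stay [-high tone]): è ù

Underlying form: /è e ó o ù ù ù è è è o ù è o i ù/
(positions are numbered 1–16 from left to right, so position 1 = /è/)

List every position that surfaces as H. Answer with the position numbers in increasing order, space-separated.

From /ó/ at 3 leftward: 2 /e/ → H; 1 /è/ blocks.
Targets with no active source: positions 4 11 14 15 stay [-high tone].

2 3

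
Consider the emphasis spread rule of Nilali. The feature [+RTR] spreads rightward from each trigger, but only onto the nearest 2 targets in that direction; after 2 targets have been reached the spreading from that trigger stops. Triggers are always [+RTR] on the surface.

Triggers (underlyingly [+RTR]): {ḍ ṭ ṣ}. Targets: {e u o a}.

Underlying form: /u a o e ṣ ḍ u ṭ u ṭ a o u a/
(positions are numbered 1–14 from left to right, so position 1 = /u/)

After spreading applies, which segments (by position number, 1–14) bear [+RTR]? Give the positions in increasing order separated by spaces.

5 6 7 8 9 10 11 12

From /ṣ/ at 5 rightward: 6 /ḍ/ is itself a trigger — this domain ends here.
From /ḍ/ at 6 rightward: 7 /u/ → [+RTR]; 8 /ṭ/ is itself a trigger — this domain ends here.
From /ṭ/ at 8 rightward: 9 /u/ → [+RTR]; 10 /ṭ/ is itself a trigger — this domain ends here.
From /ṭ/ at 10 rightward: 11 /a/ → [+RTR]; 12 /o/ → [+RTR]; bound reached.
Targets with no active source: positions 1 2 3 4 13 14 stay [-emphatic].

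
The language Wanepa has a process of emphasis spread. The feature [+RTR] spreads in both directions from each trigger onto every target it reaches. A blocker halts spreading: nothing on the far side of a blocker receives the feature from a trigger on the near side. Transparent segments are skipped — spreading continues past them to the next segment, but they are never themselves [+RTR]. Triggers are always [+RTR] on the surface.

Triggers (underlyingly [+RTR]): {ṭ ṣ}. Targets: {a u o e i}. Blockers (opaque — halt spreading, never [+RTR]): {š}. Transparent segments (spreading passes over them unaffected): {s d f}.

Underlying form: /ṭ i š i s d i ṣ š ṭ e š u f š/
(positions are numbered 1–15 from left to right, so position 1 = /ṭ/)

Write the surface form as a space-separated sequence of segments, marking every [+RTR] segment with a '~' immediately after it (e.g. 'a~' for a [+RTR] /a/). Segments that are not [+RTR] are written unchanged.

From /ṭ/ at 1 rightward: 2 /i/ → [+RTR]; 3 /š/ blocks.
From /ṭ/ at 1 leftward: word edge.
From /ṣ/ at 8 rightward: 9 /š/ blocks.
From /ṣ/ at 8 leftward: 7 /i/ → [+RTR]; 6 /d/ transparent; 5 /s/ transparent; 4 /i/ → [+RTR]; 3 /š/ blocks.
From /ṭ/ at 10 rightward: 11 /e/ → [+RTR]; 12 /š/ blocks.
From /ṭ/ at 10 leftward: 9 /š/ blocks.
Target with no active source: position 13 stays [-emphatic].
[+RTR] positions on the surface: 1 2 4 7 8 10 11.

ṭ~ i~ š i~ s d i~ ṣ~ š ṭ~ e~ š u f š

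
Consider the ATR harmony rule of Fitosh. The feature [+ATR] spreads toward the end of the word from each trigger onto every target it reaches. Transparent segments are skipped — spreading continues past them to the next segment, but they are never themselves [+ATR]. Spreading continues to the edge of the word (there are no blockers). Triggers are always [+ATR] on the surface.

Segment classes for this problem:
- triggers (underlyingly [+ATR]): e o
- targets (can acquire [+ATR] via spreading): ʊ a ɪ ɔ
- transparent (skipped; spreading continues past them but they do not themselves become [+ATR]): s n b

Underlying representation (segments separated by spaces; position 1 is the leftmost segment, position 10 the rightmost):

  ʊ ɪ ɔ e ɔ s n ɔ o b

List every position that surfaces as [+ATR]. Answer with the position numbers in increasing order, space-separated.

4 5 8 9

From /e/ at 4 rightward: 5 /ɔ/ → [+ATR]; 6 /s/ transparent; 7 /n/ transparent; 8 /ɔ/ → [+ATR]; 9 /o/ is itself a trigger — this domain ends here.
From /o/ at 9 rightward: 10 /b/ transparent; word edge.
Targets with no active source: positions 1 2 3 stay [-ATR].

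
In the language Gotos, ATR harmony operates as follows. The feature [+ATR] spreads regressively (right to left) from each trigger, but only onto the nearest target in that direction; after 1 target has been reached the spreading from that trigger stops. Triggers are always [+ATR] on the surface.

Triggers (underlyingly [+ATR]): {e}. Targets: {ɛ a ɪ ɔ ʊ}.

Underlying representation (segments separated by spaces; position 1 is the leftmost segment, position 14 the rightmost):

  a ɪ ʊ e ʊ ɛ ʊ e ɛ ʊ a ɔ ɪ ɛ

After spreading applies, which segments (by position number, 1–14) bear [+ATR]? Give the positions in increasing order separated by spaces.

From /e/ at 4 leftward: 3 /ʊ/ → [+ATR]; bound reached.
From /e/ at 8 leftward: 7 /ʊ/ → [+ATR]; bound reached.
Targets with no active source: positions 1 2 5 6 9 10 11 12 13 14 stay [-ATR].

3 4 7 8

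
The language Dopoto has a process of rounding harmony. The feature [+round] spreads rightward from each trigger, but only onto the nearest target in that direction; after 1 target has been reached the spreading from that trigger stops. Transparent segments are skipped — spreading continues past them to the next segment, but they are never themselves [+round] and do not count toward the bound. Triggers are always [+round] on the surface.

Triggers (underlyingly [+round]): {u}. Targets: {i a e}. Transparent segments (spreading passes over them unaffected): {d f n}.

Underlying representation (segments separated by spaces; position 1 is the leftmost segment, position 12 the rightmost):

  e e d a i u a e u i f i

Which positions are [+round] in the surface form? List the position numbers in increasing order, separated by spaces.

6 7 9 10

From /u/ at 6 rightward: 7 /a/ → [+round]; bound reached.
From /u/ at 9 rightward: 10 /i/ → [+round]; bound reached.
Targets with no active source: positions 1 2 4 5 8 12 stay [-round].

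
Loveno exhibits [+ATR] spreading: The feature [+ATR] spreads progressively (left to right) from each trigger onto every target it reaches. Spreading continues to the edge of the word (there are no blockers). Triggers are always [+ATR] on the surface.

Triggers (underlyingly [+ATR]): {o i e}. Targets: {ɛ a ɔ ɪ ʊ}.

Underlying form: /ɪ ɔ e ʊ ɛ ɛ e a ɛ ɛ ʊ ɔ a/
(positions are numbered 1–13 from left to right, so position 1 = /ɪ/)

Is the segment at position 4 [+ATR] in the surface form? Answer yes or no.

yes

From /e/ at 3 rightward: 4 /ʊ/ → [+ATR]; 5 /ɛ/ → [+ATR]; 6 /ɛ/ → [+ATR]; 7 /e/ is itself a trigger — this domain ends here.
From /e/ at 7 rightward: 8 /a/ → [+ATR]; 9 /ɛ/ → [+ATR]; 10 /ɛ/ → [+ATR]; 11 /ʊ/ → [+ATR]; 12 /ɔ/ → [+ATR]; 13 /a/ → [+ATR]; word edge.
Targets with no active source: positions 1 2 stay [-ATR].
[+ATR] positions on the surface: 3 4 5 6 7 8 9 10 11 12 13.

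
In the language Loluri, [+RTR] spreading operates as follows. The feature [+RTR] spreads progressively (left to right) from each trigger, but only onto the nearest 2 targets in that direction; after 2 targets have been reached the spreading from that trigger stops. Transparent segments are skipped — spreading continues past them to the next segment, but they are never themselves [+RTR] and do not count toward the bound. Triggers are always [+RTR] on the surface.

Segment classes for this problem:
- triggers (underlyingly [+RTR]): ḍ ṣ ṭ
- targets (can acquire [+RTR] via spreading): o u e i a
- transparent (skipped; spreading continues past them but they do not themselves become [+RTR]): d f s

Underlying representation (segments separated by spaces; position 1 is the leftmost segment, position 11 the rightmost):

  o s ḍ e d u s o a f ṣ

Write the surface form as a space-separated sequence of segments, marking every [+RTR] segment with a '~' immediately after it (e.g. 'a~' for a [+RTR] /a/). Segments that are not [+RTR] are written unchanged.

o s ḍ~ e~ d u~ s o a f ṣ~

From /ḍ/ at 3 rightward: 4 /e/ → [+RTR]; 5 /d/ transparent; 6 /u/ → [+RTR]; bound reached.
From /ṣ/ at 11 rightward: word edge.
Targets with no active source: positions 1 8 9 stay [-emphatic].
[+RTR] positions on the surface: 3 4 6 11.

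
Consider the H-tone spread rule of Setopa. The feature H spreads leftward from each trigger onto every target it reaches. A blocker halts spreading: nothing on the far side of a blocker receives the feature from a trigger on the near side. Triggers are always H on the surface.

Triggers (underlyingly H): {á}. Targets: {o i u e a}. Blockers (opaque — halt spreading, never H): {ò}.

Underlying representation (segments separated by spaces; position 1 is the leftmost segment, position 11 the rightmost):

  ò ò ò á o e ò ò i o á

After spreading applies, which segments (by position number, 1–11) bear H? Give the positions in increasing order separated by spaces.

4 9 10 11

From /á/ at 4 leftward: 3 /ò/ blocks.
From /á/ at 11 leftward: 10 /o/ → H; 9 /i/ → H; 8 /ò/ blocks.
Targets with no active source: positions 5 6 stay [-high tone].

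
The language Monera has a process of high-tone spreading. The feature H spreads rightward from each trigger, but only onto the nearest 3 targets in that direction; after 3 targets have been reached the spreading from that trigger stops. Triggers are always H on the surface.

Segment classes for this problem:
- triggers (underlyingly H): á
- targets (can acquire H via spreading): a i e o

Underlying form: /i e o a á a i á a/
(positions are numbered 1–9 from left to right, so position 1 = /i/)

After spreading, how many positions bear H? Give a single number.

From /á/ at 5 rightward: 6 /a/ → H; 7 /i/ → H; 8 /á/ is itself a trigger — this domain ends here.
From /á/ at 8 rightward: 9 /a/ → H; word edge.
Targets with no active source: positions 1 2 3 4 stay [-high tone].
H positions on the surface: 5 6 7 8 9.

5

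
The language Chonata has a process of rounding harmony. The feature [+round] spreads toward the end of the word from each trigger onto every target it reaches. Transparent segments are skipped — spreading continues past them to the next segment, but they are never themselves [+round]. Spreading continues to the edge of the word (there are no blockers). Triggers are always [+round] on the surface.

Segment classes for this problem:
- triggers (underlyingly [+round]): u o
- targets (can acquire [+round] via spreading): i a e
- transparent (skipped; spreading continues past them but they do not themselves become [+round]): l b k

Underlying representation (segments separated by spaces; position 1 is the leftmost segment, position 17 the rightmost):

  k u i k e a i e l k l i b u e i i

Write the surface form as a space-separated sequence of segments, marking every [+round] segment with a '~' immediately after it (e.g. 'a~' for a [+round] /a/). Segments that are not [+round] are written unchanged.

k u~ i~ k e~ a~ i~ e~ l k l i~ b u~ e~ i~ i~

From /u/ at 2 rightward: 3 /i/ → [+round]; 4 /k/ transparent; 5 /e/ → [+round]; 6 /a/ → [+round]; 7 /i/ → [+round]; 8 /e/ → [+round]; 9 /l/ transparent; 10 /k/ transparent; 11 /l/ transparent; 12 /i/ → [+round]; 13 /b/ transparent; 14 /u/ is itself a trigger — this domain ends here.
From /u/ at 14 rightward: 15 /e/ → [+round]; 16 /i/ → [+round]; 17 /i/ → [+round]; word edge.
[+round] positions on the surface: 2 3 5 6 7 8 12 14 15 16 17.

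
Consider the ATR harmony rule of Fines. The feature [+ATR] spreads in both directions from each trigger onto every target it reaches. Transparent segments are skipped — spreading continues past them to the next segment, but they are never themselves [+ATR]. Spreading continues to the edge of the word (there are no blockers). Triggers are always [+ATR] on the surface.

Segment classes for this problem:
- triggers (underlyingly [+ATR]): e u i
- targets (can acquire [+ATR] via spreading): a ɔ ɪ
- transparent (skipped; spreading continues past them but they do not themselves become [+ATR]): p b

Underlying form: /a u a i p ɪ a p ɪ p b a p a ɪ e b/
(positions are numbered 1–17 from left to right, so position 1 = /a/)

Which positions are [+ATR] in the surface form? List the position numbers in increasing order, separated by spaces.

1 2 3 4 6 7 9 12 14 15 16

From /u/ at 2 rightward: 3 /a/ → [+ATR]; 4 /i/ is itself a trigger — this domain ends here.
From /u/ at 2 leftward: 1 /a/ → [+ATR]; word edge.
From /i/ at 4 rightward: 5 /p/ transparent; 6 /ɪ/ → [+ATR]; 7 /a/ → [+ATR]; 8 /p/ transparent; 9 /ɪ/ → [+ATR]; 10 /p/ transparent; 11 /b/ transparent; 12 /a/ → [+ATR]; 13 /p/ transparent; 14 /a/ → [+ATR]; 15 /ɪ/ → [+ATR]; 16 /e/ is itself a trigger — this domain ends here.
From /i/ at 4 leftward: 3 /a/ → [+ATR]; 2 /u/ is itself a trigger — this domain ends here.
From /e/ at 16 rightward: 17 /b/ transparent; word edge.
From /e/ at 16 leftward: 15 /ɪ/ → [+ATR]; 14 /a/ → [+ATR]; 13 /p/ transparent; 12 /a/ → [+ATR]; 11 /b/ transparent; 10 /p/ transparent; 9 /ɪ/ → [+ATR]; 8 /p/ transparent; 7 /a/ → [+ATR]; 6 /ɪ/ → [+ATR]; 5 /p/ transparent; 4 /i/ is itself a trigger — this domain ends here.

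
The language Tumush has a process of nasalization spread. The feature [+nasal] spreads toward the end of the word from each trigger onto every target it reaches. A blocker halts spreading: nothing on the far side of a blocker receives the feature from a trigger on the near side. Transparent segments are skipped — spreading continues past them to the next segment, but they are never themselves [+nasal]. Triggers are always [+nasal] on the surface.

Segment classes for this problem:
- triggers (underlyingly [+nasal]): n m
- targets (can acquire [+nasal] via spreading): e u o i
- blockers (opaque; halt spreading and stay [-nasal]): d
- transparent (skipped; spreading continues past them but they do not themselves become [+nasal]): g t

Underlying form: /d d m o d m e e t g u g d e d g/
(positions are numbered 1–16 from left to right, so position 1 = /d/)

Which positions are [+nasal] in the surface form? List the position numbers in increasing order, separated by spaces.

3 4 6 7 8 11

From /m/ at 3 rightward: 4 /o/ → [+nasal]; 5 /d/ blocks.
From /m/ at 6 rightward: 7 /e/ → [+nasal]; 8 /e/ → [+nasal]; 9 /t/ transparent; 10 /g/ transparent; 11 /u/ → [+nasal]; 12 /g/ transparent; 13 /d/ blocks.
Target with no active source: position 14 stays [-nasal].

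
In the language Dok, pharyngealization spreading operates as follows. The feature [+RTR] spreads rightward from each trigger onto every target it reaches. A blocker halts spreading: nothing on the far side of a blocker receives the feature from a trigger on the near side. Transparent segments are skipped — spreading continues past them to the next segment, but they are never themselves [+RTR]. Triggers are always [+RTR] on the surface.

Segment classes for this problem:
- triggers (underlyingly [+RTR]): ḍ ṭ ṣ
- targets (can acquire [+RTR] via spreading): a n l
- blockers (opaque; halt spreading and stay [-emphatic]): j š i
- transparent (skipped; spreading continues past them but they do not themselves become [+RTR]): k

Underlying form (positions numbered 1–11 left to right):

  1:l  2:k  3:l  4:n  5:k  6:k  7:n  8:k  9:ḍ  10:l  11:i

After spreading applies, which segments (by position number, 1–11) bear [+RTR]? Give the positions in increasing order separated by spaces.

From /ḍ/ at 9 rightward: 10 /l/ → [+RTR]; 11 /i/ blocks.
Targets with no active source: positions 1 3 4 7 stay [-emphatic].

9 10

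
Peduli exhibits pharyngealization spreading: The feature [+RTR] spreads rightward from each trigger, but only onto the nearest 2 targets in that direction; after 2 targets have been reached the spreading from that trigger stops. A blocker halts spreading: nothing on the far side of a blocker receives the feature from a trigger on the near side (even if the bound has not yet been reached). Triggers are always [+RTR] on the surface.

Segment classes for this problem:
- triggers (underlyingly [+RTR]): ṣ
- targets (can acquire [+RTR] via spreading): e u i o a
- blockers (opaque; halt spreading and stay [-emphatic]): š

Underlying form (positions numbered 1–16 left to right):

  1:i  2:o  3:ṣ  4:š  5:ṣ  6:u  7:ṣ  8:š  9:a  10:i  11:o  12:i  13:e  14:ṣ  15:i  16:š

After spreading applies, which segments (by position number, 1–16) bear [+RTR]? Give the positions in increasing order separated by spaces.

From /ṣ/ at 3 rightward: 4 /š/ blocks.
From /ṣ/ at 5 rightward: 6 /u/ → [+RTR]; 7 /ṣ/ is itself a trigger — this domain ends here.
From /ṣ/ at 7 rightward: 8 /š/ blocks.
From /ṣ/ at 14 rightward: 15 /i/ → [+RTR]; 16 /š/ blocks.
Targets with no active source: positions 1 2 9 10 11 12 13 stay [-emphatic].

3 5 6 7 14 15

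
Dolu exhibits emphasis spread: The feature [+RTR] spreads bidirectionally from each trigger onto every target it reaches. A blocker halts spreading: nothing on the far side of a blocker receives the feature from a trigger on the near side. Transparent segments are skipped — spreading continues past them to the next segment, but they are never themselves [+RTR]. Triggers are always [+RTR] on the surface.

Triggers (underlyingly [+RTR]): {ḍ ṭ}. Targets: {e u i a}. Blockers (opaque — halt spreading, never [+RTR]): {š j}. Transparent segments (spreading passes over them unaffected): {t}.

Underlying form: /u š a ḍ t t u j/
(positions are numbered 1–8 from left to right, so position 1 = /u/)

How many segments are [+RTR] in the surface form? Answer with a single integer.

From /ḍ/ at 4 rightward: 5 /t/ transparent; 6 /t/ transparent; 7 /u/ → [+RTR]; 8 /j/ blocks.
From /ḍ/ at 4 leftward: 3 /a/ → [+RTR]; 2 /š/ blocks.
Target with no active source: position 1 stays [-emphatic].
[+RTR] positions on the surface: 3 4 7.

3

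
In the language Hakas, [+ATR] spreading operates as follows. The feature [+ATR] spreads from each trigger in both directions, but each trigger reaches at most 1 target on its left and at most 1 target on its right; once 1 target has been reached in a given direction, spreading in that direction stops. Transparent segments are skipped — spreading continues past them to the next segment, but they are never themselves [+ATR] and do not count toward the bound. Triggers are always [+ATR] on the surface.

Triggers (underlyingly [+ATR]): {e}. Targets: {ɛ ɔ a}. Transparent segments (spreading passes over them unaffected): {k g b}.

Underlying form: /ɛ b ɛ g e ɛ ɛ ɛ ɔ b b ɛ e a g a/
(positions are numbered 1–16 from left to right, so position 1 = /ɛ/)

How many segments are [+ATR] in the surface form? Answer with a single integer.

6

From /e/ at 5 rightward: 6 /ɛ/ → [+ATR]; bound reached.
From /e/ at 5 leftward: 4 /g/ transparent; 3 /ɛ/ → [+ATR]; bound reached.
From /e/ at 13 rightward: 14 /a/ → [+ATR]; bound reached.
From /e/ at 13 leftward: 12 /ɛ/ → [+ATR]; bound reached.
Targets with no active source: positions 1 7 8 9 16 stay [-ATR].
[+ATR] positions on the surface: 3 5 6 12 13 14.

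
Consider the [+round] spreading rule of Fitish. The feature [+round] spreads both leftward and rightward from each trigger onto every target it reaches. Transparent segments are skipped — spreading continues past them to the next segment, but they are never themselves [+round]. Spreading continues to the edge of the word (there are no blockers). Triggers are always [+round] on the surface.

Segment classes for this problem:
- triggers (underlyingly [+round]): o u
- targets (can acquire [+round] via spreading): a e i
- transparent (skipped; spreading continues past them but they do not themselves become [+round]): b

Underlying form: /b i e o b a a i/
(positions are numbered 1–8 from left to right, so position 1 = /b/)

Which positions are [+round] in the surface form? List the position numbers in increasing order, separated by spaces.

From /o/ at 4 rightward: 5 /b/ transparent; 6 /a/ → [+round]; 7 /a/ → [+round]; 8 /i/ → [+round]; word edge.
From /o/ at 4 leftward: 3 /e/ → [+round]; 2 /i/ → [+round]; 1 /b/ transparent; word edge.

2 3 4 6 7 8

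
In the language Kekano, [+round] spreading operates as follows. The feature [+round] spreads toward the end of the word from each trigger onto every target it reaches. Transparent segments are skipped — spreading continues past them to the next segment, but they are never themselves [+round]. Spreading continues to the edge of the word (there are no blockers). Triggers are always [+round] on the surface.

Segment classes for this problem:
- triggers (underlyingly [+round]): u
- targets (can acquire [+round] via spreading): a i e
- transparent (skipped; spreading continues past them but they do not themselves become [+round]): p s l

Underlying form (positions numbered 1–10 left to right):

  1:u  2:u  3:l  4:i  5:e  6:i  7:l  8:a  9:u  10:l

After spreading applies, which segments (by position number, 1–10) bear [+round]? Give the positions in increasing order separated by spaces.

From /u/ at 1 rightward: 2 /u/ is itself a trigger — this domain ends here.
From /u/ at 2 rightward: 3 /l/ transparent; 4 /i/ → [+round]; 5 /e/ → [+round]; 6 /i/ → [+round]; 7 /l/ transparent; 8 /a/ → [+round]; 9 /u/ is itself a trigger — this domain ends here.
From /u/ at 9 rightward: 10 /l/ transparent; word edge.

1 2 4 5 6 8 9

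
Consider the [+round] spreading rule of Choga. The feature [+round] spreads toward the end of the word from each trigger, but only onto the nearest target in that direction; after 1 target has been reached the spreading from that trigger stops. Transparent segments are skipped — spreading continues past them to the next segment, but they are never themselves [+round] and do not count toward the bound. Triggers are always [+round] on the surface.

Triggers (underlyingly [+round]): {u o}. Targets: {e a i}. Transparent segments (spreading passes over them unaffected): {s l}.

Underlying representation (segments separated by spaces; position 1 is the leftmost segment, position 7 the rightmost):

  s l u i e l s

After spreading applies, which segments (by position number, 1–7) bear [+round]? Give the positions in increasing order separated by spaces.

From /u/ at 3 rightward: 4 /i/ → [+round]; bound reached.
Target with no active source: position 5 stays [-round].

3 4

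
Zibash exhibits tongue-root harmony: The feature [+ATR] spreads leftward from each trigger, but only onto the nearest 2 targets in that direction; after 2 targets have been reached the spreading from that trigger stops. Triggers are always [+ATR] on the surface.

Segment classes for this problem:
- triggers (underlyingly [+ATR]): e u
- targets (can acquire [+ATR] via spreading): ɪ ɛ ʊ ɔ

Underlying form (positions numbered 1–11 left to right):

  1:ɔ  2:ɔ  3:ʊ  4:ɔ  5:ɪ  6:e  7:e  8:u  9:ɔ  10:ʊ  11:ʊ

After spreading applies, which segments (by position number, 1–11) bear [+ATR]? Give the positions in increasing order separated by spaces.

4 5 6 7 8

From /e/ at 6 leftward: 5 /ɪ/ → [+ATR]; 4 /ɔ/ → [+ATR]; bound reached.
From /e/ at 7 leftward: 6 /e/ is itself a trigger — this domain ends here.
From /u/ at 8 leftward: 7 /e/ is itself a trigger — this domain ends here.
Targets with no active source: positions 1 2 3 9 10 11 stay [-ATR].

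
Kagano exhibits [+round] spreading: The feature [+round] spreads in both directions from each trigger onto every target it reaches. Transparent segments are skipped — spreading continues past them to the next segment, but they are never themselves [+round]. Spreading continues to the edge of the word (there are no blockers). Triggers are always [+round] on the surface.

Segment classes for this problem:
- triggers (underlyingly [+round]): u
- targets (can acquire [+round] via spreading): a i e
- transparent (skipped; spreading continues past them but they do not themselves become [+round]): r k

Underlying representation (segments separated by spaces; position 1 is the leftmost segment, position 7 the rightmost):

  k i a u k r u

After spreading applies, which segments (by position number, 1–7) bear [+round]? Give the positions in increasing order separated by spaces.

2 3 4 7

From /u/ at 4 rightward: 5 /k/ transparent; 6 /r/ transparent; 7 /u/ is itself a trigger — this domain ends here.
From /u/ at 4 leftward: 3 /a/ → [+round]; 2 /i/ → [+round]; 1 /k/ transparent; word edge.
From /u/ at 7 rightward: word edge.
From /u/ at 7 leftward: 6 /r/ transparent; 5 /k/ transparent; 4 /u/ is itself a trigger — this domain ends here.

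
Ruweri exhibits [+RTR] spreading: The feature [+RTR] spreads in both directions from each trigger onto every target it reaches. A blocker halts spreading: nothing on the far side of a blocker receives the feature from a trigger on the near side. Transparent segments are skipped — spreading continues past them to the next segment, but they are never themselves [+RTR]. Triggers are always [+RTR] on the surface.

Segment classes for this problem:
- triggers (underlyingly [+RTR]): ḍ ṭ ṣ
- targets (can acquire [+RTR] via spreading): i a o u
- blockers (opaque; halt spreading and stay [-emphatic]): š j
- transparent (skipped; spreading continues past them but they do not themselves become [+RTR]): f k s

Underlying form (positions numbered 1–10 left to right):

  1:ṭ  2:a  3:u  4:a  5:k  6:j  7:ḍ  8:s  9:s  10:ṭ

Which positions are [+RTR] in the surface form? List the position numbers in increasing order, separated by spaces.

1 2 3 4 7 10

From /ṭ/ at 1 rightward: 2 /a/ → [+RTR]; 3 /u/ → [+RTR]; 4 /a/ → [+RTR]; 5 /k/ transparent; 6 /j/ blocks.
From /ṭ/ at 1 leftward: word edge.
From /ḍ/ at 7 rightward: 8 /s/ transparent; 9 /s/ transparent; 10 /ṭ/ is itself a trigger — this domain ends here.
From /ḍ/ at 7 leftward: 6 /j/ blocks.
From /ṭ/ at 10 rightward: word edge.
From /ṭ/ at 10 leftward: 9 /s/ transparent; 8 /s/ transparent; 7 /ḍ/ is itself a trigger — this domain ends here.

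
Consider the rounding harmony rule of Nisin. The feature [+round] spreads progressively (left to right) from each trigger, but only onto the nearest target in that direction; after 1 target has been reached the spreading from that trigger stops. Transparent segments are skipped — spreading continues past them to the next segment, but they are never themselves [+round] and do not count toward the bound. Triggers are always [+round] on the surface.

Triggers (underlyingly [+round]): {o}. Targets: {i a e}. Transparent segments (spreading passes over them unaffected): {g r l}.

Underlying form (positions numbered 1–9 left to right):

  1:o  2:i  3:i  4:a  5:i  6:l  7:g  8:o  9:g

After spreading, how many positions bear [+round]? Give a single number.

From /o/ at 1 rightward: 2 /i/ → [+round]; bound reached.
From /o/ at 8 rightward: 9 /g/ transparent; word edge.
Targets with no active source: positions 3 4 5 stay [-round].
[+round] positions on the surface: 1 2 8.

3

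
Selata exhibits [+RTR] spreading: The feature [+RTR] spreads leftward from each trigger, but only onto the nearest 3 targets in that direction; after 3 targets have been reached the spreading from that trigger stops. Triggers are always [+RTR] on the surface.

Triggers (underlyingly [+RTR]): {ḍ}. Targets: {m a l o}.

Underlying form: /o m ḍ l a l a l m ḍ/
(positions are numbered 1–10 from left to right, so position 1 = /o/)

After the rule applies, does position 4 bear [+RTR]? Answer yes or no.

no

From /ḍ/ at 3 leftward: 2 /m/ → [+RTR]; 1 /o/ → [+RTR]; word edge.
From /ḍ/ at 10 leftward: 9 /m/ → [+RTR]; 8 /l/ → [+RTR]; 7 /a/ → [+RTR]; bound reached.
Targets with no active source: positions 4 5 6 stay [-emphatic].
[+RTR] positions on the surface: 1 2 3 7 8 9 10.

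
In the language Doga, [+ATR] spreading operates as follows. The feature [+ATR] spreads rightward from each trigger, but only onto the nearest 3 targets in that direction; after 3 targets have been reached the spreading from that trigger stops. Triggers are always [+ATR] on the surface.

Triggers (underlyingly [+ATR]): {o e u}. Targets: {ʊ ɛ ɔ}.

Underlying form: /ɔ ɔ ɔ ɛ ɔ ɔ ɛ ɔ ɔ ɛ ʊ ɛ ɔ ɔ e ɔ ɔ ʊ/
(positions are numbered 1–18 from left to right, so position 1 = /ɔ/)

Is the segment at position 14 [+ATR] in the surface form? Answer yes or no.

From /e/ at 15 rightward: 16 /ɔ/ → [+ATR]; 17 /ɔ/ → [+ATR]; 18 /ʊ/ → [+ATR]; bound reached.
Targets with no active source: positions 1 2 3 4 5 6 7 8 9 10 11 12 13 14 stay [-ATR].
[+ATR] positions on the surface: 15 16 17 18.

no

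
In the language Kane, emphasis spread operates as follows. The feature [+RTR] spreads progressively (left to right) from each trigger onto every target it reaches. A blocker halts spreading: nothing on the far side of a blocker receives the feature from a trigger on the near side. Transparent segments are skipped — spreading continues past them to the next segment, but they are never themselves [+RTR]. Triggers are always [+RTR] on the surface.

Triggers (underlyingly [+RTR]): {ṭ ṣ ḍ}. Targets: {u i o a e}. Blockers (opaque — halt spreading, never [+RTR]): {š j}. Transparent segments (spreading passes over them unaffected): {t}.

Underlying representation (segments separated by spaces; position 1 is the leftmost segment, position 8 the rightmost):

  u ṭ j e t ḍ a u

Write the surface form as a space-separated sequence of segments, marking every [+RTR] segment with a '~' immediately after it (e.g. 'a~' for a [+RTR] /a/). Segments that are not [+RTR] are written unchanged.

From /ṭ/ at 2 rightward: 3 /j/ blocks.
From /ḍ/ at 6 rightward: 7 /a/ → [+RTR]; 8 /u/ → [+RTR]; word edge.
Targets with no active source: positions 1 4 stay [-emphatic].
[+RTR] positions on the surface: 2 6 7 8.

u ṭ~ j e t ḍ~ a~ u~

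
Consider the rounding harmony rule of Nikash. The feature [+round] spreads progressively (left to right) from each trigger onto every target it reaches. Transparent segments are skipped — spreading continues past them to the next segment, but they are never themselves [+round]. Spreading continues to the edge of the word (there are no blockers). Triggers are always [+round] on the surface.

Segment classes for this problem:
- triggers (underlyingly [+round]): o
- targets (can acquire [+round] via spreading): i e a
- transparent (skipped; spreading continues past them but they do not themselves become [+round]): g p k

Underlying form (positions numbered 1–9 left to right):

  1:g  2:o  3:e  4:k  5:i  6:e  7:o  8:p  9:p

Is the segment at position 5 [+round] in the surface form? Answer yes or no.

From /o/ at 2 rightward: 3 /e/ → [+round]; 4 /k/ transparent; 5 /i/ → [+round]; 6 /e/ → [+round]; 7 /o/ is itself a trigger — this domain ends here.
From /o/ at 7 rightward: 8 /p/ transparent; 9 /p/ transparent; word edge.
[+round] positions on the surface: 2 3 5 6 7.

yes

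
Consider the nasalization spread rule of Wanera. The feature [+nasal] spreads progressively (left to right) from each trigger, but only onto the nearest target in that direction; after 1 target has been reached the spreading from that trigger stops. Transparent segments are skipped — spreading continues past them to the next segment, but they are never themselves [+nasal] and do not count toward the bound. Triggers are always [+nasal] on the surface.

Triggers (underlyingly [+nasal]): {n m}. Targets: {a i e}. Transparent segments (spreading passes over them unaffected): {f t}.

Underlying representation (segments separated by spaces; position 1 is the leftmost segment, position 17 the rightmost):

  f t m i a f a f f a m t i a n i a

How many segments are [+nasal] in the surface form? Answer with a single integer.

6

From /m/ at 3 rightward: 4 /i/ → [+nasal]; bound reached.
From /m/ at 11 rightward: 12 /t/ transparent; 13 /i/ → [+nasal]; bound reached.
From /n/ at 15 rightward: 16 /i/ → [+nasal]; bound reached.
Targets with no active source: positions 5 7 10 14 17 stay [-nasal].
[+nasal] positions on the surface: 3 4 11 13 15 16.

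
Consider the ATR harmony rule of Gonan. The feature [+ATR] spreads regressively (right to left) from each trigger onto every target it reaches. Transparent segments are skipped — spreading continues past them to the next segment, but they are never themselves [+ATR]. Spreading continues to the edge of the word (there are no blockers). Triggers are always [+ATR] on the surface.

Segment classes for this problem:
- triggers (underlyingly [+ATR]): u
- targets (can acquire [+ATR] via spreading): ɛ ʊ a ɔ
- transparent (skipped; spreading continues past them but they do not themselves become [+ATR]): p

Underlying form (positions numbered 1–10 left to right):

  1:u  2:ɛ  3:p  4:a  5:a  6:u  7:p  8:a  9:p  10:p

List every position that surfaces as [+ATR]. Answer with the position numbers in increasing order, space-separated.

From /u/ at 1 leftward: word edge.
From /u/ at 6 leftward: 5 /a/ → [+ATR]; 4 /a/ → [+ATR]; 3 /p/ transparent; 2 /ɛ/ → [+ATR]; 1 /u/ is itself a trigger — this domain ends here.
Target with no active source: position 8 stays [-ATR].

1 2 4 5 6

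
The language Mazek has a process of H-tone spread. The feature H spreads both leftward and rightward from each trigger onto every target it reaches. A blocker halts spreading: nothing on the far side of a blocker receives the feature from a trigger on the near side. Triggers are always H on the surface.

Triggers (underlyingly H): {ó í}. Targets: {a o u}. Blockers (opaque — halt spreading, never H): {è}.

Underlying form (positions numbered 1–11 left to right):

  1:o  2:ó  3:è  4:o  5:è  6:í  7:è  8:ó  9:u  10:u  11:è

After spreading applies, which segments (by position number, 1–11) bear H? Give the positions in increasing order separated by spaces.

1 2 6 8 9 10

From /ó/ at 2 rightward: 3 /è/ blocks.
From /ó/ at 2 leftward: 1 /o/ → H; word edge.
From /í/ at 6 rightward: 7 /è/ blocks.
From /í/ at 6 leftward: 5 /è/ blocks.
From /ó/ at 8 rightward: 9 /u/ → H; 10 /u/ → H; 11 /è/ blocks.
From /ó/ at 8 leftward: 7 /è/ blocks.
Target with no active source: position 4 stays [-high tone].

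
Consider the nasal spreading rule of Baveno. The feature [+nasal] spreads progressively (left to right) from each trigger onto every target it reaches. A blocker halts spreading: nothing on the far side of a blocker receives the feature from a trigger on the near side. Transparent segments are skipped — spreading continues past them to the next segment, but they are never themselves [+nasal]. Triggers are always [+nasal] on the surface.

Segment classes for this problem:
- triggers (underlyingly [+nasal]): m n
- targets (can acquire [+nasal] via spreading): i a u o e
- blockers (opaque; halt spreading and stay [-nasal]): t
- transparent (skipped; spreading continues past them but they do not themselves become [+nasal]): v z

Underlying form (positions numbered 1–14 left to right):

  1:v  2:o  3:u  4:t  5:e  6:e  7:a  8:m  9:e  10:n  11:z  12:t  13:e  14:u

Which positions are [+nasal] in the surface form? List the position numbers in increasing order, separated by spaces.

From /m/ at 8 rightward: 9 /e/ → [+nasal]; 10 /n/ is itself a trigger — this domain ends here.
From /n/ at 10 rightward: 11 /z/ transparent; 12 /t/ blocks.
Targets with no active source: positions 2 3 5 6 7 13 14 stay [-nasal].

8 9 10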